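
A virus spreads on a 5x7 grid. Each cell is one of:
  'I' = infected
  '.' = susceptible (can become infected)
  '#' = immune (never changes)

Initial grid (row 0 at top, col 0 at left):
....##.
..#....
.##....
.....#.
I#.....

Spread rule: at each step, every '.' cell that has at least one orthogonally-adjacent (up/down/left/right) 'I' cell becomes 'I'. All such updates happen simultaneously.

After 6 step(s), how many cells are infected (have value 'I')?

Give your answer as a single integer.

Step 0 (initial): 1 infected
Step 1: +1 new -> 2 infected
Step 2: +2 new -> 4 infected
Step 3: +2 new -> 6 infected
Step 4: +4 new -> 10 infected
Step 5: +4 new -> 14 infected
Step 6: +4 new -> 18 infected

Answer: 18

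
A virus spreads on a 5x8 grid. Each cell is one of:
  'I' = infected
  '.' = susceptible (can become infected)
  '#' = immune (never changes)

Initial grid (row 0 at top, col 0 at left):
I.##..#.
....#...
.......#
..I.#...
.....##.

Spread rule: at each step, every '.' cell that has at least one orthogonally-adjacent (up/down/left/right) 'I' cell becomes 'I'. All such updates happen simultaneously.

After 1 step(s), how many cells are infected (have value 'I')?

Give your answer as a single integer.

Answer: 8

Derivation:
Step 0 (initial): 2 infected
Step 1: +6 new -> 8 infected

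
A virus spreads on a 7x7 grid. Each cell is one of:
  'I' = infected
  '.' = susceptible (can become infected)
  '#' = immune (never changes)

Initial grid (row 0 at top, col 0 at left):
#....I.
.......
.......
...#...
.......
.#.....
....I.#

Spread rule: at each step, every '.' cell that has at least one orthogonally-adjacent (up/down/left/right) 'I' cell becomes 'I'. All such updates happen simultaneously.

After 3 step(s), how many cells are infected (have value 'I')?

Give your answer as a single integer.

Answer: 27

Derivation:
Step 0 (initial): 2 infected
Step 1: +6 new -> 8 infected
Step 2: +8 new -> 16 infected
Step 3: +11 new -> 27 infected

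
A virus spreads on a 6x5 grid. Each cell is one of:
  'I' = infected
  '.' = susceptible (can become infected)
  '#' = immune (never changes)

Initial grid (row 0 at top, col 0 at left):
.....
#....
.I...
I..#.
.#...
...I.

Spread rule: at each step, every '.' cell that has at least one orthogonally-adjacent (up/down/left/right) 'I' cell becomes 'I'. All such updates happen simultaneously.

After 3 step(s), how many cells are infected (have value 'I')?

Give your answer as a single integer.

Answer: 24

Derivation:
Step 0 (initial): 3 infected
Step 1: +8 new -> 11 infected
Step 2: +8 new -> 19 infected
Step 3: +5 new -> 24 infected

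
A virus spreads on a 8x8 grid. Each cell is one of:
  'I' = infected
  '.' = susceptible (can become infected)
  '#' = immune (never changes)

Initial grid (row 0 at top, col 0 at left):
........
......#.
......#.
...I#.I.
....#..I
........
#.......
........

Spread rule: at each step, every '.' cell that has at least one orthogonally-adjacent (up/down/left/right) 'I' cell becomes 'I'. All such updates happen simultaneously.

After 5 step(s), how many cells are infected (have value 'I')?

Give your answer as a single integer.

Step 0 (initial): 3 infected
Step 1: +7 new -> 10 infected
Step 2: +11 new -> 21 infected
Step 3: +14 new -> 35 infected
Step 4: +13 new -> 48 infected
Step 5: +8 new -> 56 infected

Answer: 56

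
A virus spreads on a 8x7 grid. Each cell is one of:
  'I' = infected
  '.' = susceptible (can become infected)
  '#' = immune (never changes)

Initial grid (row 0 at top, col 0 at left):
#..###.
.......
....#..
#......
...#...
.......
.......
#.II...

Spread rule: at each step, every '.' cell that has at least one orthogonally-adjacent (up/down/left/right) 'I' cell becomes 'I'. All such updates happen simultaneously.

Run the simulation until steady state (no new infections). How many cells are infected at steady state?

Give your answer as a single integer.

Step 0 (initial): 2 infected
Step 1: +4 new -> 6 infected
Step 2: +5 new -> 11 infected
Step 3: +6 new -> 17 infected
Step 4: +6 new -> 23 infected
Step 5: +7 new -> 30 infected
Step 6: +5 new -> 35 infected
Step 7: +6 new -> 41 infected
Step 8: +5 new -> 46 infected
Step 9: +1 new -> 47 infected
Step 10: +1 new -> 48 infected
Step 11: +0 new -> 48 infected

Answer: 48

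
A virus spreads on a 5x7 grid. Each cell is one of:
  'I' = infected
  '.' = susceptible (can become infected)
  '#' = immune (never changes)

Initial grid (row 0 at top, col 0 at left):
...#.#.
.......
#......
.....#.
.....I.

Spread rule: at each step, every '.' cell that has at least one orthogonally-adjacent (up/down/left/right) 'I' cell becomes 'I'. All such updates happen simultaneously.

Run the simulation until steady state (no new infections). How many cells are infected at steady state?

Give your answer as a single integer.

Answer: 31

Derivation:
Step 0 (initial): 1 infected
Step 1: +2 new -> 3 infected
Step 2: +3 new -> 6 infected
Step 3: +4 new -> 10 infected
Step 4: +6 new -> 16 infected
Step 5: +7 new -> 23 infected
Step 6: +3 new -> 26 infected
Step 7: +2 new -> 28 infected
Step 8: +2 new -> 30 infected
Step 9: +1 new -> 31 infected
Step 10: +0 new -> 31 infected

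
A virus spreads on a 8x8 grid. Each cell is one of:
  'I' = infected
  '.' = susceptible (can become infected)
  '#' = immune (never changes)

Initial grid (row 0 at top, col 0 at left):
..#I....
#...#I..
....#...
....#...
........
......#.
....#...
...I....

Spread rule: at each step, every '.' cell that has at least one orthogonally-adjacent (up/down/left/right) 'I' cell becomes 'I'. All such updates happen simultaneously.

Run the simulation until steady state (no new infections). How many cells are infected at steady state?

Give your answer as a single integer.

Answer: 57

Derivation:
Step 0 (initial): 3 infected
Step 1: +8 new -> 11 infected
Step 2: +10 new -> 21 infected
Step 3: +14 new -> 35 infected
Step 4: +12 new -> 47 infected
Step 5: +7 new -> 54 infected
Step 6: +3 new -> 57 infected
Step 7: +0 new -> 57 infected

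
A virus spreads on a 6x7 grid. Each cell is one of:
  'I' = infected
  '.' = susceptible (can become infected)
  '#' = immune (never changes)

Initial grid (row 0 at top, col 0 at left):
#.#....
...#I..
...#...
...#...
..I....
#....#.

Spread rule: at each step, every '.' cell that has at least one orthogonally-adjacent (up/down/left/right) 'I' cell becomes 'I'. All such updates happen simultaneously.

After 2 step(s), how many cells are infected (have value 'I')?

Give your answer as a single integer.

Answer: 20

Derivation:
Step 0 (initial): 2 infected
Step 1: +7 new -> 9 infected
Step 2: +11 new -> 20 infected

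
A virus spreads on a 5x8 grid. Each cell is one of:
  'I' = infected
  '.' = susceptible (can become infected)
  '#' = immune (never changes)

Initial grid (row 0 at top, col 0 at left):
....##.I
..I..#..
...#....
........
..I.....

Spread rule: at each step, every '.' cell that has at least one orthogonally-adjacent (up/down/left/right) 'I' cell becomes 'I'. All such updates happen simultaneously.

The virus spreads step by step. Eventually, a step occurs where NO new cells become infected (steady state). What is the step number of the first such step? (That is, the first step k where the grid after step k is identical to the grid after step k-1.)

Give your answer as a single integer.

Answer: 5

Derivation:
Step 0 (initial): 3 infected
Step 1: +9 new -> 12 infected
Step 2: +11 new -> 23 infected
Step 3: +8 new -> 31 infected
Step 4: +5 new -> 36 infected
Step 5: +0 new -> 36 infected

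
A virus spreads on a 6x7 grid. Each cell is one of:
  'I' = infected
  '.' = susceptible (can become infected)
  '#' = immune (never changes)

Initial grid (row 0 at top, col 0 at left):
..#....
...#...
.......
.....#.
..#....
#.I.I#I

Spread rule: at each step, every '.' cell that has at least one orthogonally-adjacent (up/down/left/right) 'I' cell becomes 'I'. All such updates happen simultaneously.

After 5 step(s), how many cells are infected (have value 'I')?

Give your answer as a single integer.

Step 0 (initial): 3 infected
Step 1: +4 new -> 7 infected
Step 2: +5 new -> 12 infected
Step 3: +5 new -> 17 infected
Step 4: +7 new -> 24 infected
Step 5: +6 new -> 30 infected

Answer: 30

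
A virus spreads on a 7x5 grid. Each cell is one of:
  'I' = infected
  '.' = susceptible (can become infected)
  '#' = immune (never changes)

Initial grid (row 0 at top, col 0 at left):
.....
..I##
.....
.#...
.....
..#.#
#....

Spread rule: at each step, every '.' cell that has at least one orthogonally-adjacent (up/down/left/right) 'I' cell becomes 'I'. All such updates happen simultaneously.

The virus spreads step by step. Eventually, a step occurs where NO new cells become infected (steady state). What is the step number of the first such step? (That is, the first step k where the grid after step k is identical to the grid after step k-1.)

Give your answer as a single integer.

Step 0 (initial): 1 infected
Step 1: +3 new -> 4 infected
Step 2: +6 new -> 10 infected
Step 3: +6 new -> 16 infected
Step 4: +4 new -> 20 infected
Step 5: +4 new -> 24 infected
Step 6: +3 new -> 27 infected
Step 7: +2 new -> 29 infected
Step 8: +0 new -> 29 infected

Answer: 8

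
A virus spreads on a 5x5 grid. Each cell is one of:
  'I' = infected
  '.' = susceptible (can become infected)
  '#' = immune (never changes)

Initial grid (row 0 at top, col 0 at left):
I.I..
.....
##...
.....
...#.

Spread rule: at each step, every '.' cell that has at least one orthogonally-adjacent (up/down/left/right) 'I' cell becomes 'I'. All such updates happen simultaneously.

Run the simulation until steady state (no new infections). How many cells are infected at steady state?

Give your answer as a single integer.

Step 0 (initial): 2 infected
Step 1: +4 new -> 6 infected
Step 2: +4 new -> 10 infected
Step 3: +3 new -> 13 infected
Step 4: +4 new -> 17 infected
Step 5: +3 new -> 20 infected
Step 6: +2 new -> 22 infected
Step 7: +0 new -> 22 infected

Answer: 22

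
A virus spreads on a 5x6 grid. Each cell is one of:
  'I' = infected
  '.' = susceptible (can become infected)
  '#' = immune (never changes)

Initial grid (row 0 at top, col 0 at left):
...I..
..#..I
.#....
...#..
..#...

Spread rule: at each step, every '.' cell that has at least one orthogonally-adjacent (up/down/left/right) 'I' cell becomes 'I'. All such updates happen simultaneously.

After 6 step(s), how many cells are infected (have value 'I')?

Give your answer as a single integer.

Answer: 25

Derivation:
Step 0 (initial): 2 infected
Step 1: +6 new -> 8 infected
Step 2: +4 new -> 12 infected
Step 3: +5 new -> 17 infected
Step 4: +3 new -> 20 infected
Step 5: +3 new -> 23 infected
Step 6: +2 new -> 25 infected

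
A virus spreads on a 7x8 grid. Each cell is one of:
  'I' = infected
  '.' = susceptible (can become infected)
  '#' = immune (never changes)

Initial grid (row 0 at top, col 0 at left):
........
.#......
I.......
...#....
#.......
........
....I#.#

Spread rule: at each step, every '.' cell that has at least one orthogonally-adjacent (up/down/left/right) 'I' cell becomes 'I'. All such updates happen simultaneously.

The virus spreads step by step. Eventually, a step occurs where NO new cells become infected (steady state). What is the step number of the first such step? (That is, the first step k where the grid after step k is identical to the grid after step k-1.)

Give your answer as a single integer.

Answer: 10

Derivation:
Step 0 (initial): 2 infected
Step 1: +5 new -> 7 infected
Step 2: +7 new -> 14 infected
Step 3: +11 new -> 25 infected
Step 4: +10 new -> 35 infected
Step 5: +6 new -> 41 infected
Step 6: +4 new -> 45 infected
Step 7: +3 new -> 48 infected
Step 8: +2 new -> 50 infected
Step 9: +1 new -> 51 infected
Step 10: +0 new -> 51 infected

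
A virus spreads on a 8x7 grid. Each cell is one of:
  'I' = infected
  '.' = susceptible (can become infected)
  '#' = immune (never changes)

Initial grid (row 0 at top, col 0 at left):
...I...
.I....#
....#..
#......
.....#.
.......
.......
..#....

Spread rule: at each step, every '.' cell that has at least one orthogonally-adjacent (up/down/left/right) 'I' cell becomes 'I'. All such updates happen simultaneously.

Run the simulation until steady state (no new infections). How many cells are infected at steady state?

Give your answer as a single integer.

Answer: 51

Derivation:
Step 0 (initial): 2 infected
Step 1: +7 new -> 9 infected
Step 2: +7 new -> 16 infected
Step 3: +5 new -> 21 infected
Step 4: +6 new -> 27 infected
Step 5: +7 new -> 34 infected
Step 6: +6 new -> 40 infected
Step 7: +5 new -> 45 infected
Step 8: +3 new -> 48 infected
Step 9: +2 new -> 50 infected
Step 10: +1 new -> 51 infected
Step 11: +0 new -> 51 infected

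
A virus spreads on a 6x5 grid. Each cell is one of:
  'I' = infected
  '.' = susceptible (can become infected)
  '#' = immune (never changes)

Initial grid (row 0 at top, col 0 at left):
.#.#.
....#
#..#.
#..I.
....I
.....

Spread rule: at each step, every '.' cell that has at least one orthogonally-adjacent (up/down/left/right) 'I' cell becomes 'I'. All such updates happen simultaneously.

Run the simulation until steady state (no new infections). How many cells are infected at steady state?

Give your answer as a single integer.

Answer: 23

Derivation:
Step 0 (initial): 2 infected
Step 1: +4 new -> 6 infected
Step 2: +5 new -> 11 infected
Step 3: +4 new -> 15 infected
Step 4: +5 new -> 20 infected
Step 5: +2 new -> 22 infected
Step 6: +1 new -> 23 infected
Step 7: +0 new -> 23 infected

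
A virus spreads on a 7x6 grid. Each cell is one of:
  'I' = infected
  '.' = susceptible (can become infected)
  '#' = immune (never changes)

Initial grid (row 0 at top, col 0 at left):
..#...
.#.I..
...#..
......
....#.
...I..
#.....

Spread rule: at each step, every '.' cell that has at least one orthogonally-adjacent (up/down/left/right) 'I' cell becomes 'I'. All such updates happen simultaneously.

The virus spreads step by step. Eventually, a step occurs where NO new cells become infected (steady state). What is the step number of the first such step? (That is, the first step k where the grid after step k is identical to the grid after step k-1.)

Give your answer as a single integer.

Step 0 (initial): 2 infected
Step 1: +7 new -> 9 infected
Step 2: +10 new -> 19 infected
Step 3: +10 new -> 29 infected
Step 4: +4 new -> 33 infected
Step 5: +2 new -> 35 infected
Step 6: +1 new -> 36 infected
Step 7: +1 new -> 37 infected
Step 8: +0 new -> 37 infected

Answer: 8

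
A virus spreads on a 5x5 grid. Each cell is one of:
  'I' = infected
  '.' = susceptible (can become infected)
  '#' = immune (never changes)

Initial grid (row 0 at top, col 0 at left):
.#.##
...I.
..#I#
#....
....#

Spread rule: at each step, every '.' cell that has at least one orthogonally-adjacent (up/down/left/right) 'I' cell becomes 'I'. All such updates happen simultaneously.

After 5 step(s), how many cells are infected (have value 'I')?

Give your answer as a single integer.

Step 0 (initial): 2 infected
Step 1: +3 new -> 5 infected
Step 2: +5 new -> 10 infected
Step 3: +4 new -> 14 infected
Step 4: +3 new -> 17 infected
Step 5: +1 new -> 18 infected

Answer: 18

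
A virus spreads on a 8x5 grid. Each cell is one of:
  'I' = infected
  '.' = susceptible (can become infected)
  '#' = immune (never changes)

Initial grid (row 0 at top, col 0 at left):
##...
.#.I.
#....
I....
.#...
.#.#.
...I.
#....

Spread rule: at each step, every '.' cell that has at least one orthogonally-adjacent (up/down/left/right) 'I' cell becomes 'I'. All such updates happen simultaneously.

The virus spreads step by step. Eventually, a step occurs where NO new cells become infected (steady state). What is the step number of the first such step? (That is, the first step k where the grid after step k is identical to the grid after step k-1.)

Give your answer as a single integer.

Step 0 (initial): 3 infected
Step 1: +9 new -> 12 infected
Step 2: +13 new -> 25 infected
Step 3: +6 new -> 31 infected
Step 4: +0 new -> 31 infected

Answer: 4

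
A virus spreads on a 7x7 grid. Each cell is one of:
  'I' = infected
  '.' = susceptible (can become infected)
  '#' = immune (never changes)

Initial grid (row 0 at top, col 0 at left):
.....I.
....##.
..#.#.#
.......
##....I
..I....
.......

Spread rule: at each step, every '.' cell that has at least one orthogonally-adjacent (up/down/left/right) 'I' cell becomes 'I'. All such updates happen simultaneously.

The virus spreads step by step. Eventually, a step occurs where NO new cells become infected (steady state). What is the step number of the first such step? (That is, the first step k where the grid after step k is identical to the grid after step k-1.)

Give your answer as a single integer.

Step 0 (initial): 3 infected
Step 1: +9 new -> 12 infected
Step 2: +12 new -> 24 infected
Step 3: +9 new -> 33 infected
Step 4: +5 new -> 38 infected
Step 5: +3 new -> 41 infected
Step 6: +1 new -> 42 infected
Step 7: +0 new -> 42 infected

Answer: 7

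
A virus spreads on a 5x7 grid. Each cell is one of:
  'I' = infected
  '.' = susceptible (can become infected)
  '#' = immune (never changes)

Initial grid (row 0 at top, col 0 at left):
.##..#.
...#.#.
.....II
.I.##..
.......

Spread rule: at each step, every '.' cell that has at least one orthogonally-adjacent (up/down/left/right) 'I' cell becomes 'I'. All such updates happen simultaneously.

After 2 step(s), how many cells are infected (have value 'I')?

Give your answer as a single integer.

Answer: 21

Derivation:
Step 0 (initial): 3 infected
Step 1: +8 new -> 11 infected
Step 2: +10 new -> 21 infected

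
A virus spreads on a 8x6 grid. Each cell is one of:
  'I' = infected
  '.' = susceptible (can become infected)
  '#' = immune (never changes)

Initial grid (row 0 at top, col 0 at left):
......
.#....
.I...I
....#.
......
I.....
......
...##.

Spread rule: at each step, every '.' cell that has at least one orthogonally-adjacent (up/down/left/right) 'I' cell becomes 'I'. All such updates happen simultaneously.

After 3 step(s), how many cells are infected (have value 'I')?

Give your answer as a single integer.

Answer: 35

Derivation:
Step 0 (initial): 3 infected
Step 1: +9 new -> 12 infected
Step 2: +12 new -> 24 infected
Step 3: +11 new -> 35 infected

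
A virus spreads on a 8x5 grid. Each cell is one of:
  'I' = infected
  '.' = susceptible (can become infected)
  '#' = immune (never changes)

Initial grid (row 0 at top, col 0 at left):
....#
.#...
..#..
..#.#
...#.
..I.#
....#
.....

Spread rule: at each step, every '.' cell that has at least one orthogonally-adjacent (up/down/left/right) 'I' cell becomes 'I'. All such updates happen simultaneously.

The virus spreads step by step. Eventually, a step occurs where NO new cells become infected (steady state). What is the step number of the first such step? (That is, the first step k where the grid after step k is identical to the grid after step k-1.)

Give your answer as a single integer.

Step 0 (initial): 1 infected
Step 1: +4 new -> 5 infected
Step 2: +5 new -> 10 infected
Step 3: +5 new -> 15 infected
Step 4: +4 new -> 19 infected
Step 5: +1 new -> 20 infected
Step 6: +1 new -> 21 infected
Step 7: +1 new -> 22 infected
Step 8: +1 new -> 23 infected
Step 9: +1 new -> 24 infected
Step 10: +2 new -> 26 infected
Step 11: +1 new -> 27 infected
Step 12: +2 new -> 29 infected
Step 13: +2 new -> 31 infected
Step 14: +0 new -> 31 infected

Answer: 14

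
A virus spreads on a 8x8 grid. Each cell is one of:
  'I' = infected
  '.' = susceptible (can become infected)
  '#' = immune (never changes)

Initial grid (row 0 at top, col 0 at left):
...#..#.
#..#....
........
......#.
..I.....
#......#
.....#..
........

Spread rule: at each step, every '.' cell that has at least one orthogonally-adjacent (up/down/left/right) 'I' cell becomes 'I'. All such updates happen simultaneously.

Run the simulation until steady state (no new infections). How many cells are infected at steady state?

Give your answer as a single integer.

Step 0 (initial): 1 infected
Step 1: +4 new -> 5 infected
Step 2: +8 new -> 13 infected
Step 3: +10 new -> 23 infected
Step 4: +11 new -> 34 infected
Step 5: +7 new -> 41 infected
Step 6: +7 new -> 48 infected
Step 7: +5 new -> 53 infected
Step 8: +2 new -> 55 infected
Step 9: +1 new -> 56 infected
Step 10: +0 new -> 56 infected

Answer: 56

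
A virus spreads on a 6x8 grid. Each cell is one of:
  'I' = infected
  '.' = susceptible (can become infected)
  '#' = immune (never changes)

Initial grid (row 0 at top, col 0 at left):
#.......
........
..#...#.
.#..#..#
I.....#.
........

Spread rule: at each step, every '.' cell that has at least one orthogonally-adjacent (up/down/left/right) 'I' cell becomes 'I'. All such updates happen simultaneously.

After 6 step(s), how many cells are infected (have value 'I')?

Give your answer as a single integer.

Step 0 (initial): 1 infected
Step 1: +3 new -> 4 infected
Step 2: +3 new -> 7 infected
Step 3: +5 new -> 12 infected
Step 4: +4 new -> 16 infected
Step 5: +5 new -> 21 infected
Step 6: +5 new -> 26 infected

Answer: 26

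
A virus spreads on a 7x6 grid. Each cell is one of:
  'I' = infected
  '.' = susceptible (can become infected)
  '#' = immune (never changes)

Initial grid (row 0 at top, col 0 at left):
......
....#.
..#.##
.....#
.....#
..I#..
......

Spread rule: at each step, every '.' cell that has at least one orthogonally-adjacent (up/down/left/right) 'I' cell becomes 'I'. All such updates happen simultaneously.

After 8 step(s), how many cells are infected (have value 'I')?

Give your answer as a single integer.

Step 0 (initial): 1 infected
Step 1: +3 new -> 4 infected
Step 2: +6 new -> 10 infected
Step 3: +6 new -> 16 infected
Step 4: +6 new -> 22 infected
Step 5: +4 new -> 26 infected
Step 6: +4 new -> 30 infected
Step 7: +3 new -> 33 infected
Step 8: +1 new -> 34 infected

Answer: 34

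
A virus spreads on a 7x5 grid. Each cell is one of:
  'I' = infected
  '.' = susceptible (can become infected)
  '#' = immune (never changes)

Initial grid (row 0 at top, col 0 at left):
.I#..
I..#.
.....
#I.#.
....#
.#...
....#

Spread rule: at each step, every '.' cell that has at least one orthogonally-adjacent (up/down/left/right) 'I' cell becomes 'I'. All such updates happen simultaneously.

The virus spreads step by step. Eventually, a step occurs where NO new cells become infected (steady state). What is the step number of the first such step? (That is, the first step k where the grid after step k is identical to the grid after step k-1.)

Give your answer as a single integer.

Step 0 (initial): 3 infected
Step 1: +6 new -> 9 infected
Step 2: +4 new -> 13 infected
Step 3: +4 new -> 17 infected
Step 4: +4 new -> 21 infected
Step 5: +5 new -> 26 infected
Step 6: +1 new -> 27 infected
Step 7: +1 new -> 28 infected
Step 8: +0 new -> 28 infected

Answer: 8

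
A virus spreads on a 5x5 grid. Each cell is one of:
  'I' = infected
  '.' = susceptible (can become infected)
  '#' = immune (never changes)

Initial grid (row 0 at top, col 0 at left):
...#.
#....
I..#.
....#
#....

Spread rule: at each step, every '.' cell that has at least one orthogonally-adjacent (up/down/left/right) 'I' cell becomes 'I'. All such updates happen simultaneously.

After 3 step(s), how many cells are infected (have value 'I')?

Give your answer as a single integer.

Answer: 10

Derivation:
Step 0 (initial): 1 infected
Step 1: +2 new -> 3 infected
Step 2: +3 new -> 6 infected
Step 3: +4 new -> 10 infected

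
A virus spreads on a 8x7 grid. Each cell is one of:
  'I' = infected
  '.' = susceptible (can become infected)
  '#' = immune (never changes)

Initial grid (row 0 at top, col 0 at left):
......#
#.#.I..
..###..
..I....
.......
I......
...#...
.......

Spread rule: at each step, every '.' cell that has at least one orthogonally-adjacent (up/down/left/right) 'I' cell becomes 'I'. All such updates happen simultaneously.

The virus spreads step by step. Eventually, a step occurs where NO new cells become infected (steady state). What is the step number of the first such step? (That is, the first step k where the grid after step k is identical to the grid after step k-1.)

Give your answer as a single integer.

Answer: 9

Derivation:
Step 0 (initial): 3 infected
Step 1: +9 new -> 12 infected
Step 2: +12 new -> 24 infected
Step 3: +9 new -> 33 infected
Step 4: +5 new -> 38 infected
Step 5: +5 new -> 43 infected
Step 6: +3 new -> 46 infected
Step 7: +2 new -> 48 infected
Step 8: +1 new -> 49 infected
Step 9: +0 new -> 49 infected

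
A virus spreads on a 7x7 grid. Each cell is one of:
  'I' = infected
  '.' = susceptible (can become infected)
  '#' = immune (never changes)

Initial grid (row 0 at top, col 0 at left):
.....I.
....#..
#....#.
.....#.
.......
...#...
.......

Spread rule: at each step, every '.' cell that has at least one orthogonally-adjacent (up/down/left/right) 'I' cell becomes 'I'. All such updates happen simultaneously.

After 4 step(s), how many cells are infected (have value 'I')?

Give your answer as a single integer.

Answer: 13

Derivation:
Step 0 (initial): 1 infected
Step 1: +3 new -> 4 infected
Step 2: +2 new -> 6 infected
Step 3: +3 new -> 9 infected
Step 4: +4 new -> 13 infected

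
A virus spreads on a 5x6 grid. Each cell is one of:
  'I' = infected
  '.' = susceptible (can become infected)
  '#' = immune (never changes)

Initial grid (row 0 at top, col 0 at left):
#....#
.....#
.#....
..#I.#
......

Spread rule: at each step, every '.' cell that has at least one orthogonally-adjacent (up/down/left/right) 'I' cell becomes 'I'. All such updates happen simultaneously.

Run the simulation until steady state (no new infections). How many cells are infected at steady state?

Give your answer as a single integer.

Answer: 24

Derivation:
Step 0 (initial): 1 infected
Step 1: +3 new -> 4 infected
Step 2: +5 new -> 9 infected
Step 3: +6 new -> 15 infected
Step 4: +5 new -> 20 infected
Step 5: +3 new -> 23 infected
Step 6: +1 new -> 24 infected
Step 7: +0 new -> 24 infected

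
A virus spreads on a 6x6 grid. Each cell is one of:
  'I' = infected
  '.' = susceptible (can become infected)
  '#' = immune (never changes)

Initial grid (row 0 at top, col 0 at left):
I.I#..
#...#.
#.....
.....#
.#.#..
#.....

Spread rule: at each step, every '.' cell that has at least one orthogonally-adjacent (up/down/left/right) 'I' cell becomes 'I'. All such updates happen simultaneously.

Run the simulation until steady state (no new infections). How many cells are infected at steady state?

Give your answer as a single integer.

Answer: 28

Derivation:
Step 0 (initial): 2 infected
Step 1: +2 new -> 4 infected
Step 2: +3 new -> 7 infected
Step 3: +3 new -> 10 infected
Step 4: +4 new -> 14 infected
Step 5: +4 new -> 18 infected
Step 6: +5 new -> 23 infected
Step 7: +3 new -> 26 infected
Step 8: +2 new -> 28 infected
Step 9: +0 new -> 28 infected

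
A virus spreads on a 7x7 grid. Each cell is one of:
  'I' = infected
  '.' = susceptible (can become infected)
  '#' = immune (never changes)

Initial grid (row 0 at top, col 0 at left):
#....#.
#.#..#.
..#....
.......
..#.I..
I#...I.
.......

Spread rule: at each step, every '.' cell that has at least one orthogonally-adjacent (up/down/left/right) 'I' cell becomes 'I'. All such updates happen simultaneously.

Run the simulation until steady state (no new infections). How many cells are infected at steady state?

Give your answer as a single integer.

Step 0 (initial): 3 infected
Step 1: +8 new -> 11 infected
Step 2: +10 new -> 21 infected
Step 3: +10 new -> 31 infected
Step 4: +4 new -> 35 infected
Step 5: +3 new -> 38 infected
Step 6: +3 new -> 41 infected
Step 7: +0 new -> 41 infected

Answer: 41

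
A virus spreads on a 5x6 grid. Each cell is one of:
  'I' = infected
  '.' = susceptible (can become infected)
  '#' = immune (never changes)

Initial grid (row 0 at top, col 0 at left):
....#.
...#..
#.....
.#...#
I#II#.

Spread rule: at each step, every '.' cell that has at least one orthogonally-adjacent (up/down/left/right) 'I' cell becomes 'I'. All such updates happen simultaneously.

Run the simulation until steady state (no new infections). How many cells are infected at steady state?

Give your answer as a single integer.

Answer: 22

Derivation:
Step 0 (initial): 3 infected
Step 1: +3 new -> 6 infected
Step 2: +3 new -> 9 infected
Step 3: +3 new -> 12 infected
Step 4: +4 new -> 16 infected
Step 5: +4 new -> 20 infected
Step 6: +2 new -> 22 infected
Step 7: +0 new -> 22 infected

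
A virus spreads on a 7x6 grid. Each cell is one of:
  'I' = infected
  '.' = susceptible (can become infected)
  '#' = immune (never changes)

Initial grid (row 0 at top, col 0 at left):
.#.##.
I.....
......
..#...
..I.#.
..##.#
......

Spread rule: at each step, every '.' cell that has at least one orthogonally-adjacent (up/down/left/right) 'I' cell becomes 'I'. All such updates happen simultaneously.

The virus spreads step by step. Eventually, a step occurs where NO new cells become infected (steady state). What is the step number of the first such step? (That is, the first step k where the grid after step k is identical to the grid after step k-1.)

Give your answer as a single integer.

Step 0 (initial): 2 infected
Step 1: +5 new -> 7 infected
Step 2: +7 new -> 14 infected
Step 3: +7 new -> 21 infected
Step 4: +5 new -> 26 infected
Step 5: +4 new -> 30 infected
Step 6: +2 new -> 32 infected
Step 7: +2 new -> 34 infected
Step 8: +0 new -> 34 infected

Answer: 8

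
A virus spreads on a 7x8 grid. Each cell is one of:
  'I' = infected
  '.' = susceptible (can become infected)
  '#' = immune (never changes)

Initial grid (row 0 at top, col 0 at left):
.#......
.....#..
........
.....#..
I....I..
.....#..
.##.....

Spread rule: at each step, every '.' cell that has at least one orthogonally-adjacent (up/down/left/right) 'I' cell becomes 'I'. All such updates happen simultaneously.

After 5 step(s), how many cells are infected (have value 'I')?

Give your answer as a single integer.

Step 0 (initial): 2 infected
Step 1: +5 new -> 7 infected
Step 2: +11 new -> 18 infected
Step 3: +12 new -> 30 infected
Step 4: +11 new -> 41 infected
Step 5: +5 new -> 46 infected

Answer: 46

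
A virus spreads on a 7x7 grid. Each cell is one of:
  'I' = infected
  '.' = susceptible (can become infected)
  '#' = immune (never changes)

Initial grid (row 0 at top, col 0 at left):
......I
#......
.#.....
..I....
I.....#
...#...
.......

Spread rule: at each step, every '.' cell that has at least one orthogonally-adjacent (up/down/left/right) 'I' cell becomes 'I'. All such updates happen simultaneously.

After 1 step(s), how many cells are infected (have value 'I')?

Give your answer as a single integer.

Step 0 (initial): 3 infected
Step 1: +9 new -> 12 infected

Answer: 12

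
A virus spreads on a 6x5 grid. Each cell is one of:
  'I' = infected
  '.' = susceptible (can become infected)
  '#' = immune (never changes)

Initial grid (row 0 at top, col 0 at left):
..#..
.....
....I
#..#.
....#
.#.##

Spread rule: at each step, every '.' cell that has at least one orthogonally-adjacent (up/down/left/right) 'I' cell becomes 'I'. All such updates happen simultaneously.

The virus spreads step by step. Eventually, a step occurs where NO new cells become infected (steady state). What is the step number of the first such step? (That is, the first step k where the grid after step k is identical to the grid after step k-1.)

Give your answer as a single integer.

Step 0 (initial): 1 infected
Step 1: +3 new -> 4 infected
Step 2: +3 new -> 7 infected
Step 3: +4 new -> 11 infected
Step 4: +4 new -> 15 infected
Step 5: +5 new -> 20 infected
Step 6: +2 new -> 22 infected
Step 7: +1 new -> 23 infected
Step 8: +0 new -> 23 infected

Answer: 8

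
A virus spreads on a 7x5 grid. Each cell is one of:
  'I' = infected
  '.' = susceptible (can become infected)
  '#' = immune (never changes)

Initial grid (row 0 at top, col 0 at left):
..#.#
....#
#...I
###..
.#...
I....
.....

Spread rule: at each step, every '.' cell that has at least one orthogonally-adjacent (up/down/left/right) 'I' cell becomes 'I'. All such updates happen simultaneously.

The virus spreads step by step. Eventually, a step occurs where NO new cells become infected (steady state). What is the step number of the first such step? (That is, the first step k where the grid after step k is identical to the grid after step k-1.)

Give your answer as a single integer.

Step 0 (initial): 2 infected
Step 1: +5 new -> 7 infected
Step 2: +6 new -> 13 infected
Step 3: +8 new -> 21 infected
Step 4: +3 new -> 24 infected
Step 5: +2 new -> 26 infected
Step 6: +1 new -> 27 infected
Step 7: +0 new -> 27 infected

Answer: 7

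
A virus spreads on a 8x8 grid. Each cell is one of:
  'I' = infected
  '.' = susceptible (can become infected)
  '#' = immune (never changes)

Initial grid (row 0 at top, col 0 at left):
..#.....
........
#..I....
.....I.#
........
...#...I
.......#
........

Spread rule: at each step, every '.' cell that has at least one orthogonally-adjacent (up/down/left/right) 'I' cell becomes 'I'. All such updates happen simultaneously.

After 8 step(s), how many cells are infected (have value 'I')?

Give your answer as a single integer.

Step 0 (initial): 3 infected
Step 1: +10 new -> 13 infected
Step 2: +12 new -> 25 infected
Step 3: +10 new -> 35 infected
Step 4: +10 new -> 45 infected
Step 5: +7 new -> 52 infected
Step 6: +4 new -> 56 infected
Step 7: +2 new -> 58 infected
Step 8: +1 new -> 59 infected

Answer: 59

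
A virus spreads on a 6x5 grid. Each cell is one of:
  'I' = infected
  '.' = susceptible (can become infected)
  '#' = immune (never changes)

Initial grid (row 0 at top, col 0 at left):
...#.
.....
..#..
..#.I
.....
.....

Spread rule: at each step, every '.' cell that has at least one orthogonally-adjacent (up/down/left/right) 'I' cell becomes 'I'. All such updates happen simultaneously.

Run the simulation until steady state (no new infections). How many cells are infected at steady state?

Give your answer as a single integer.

Step 0 (initial): 1 infected
Step 1: +3 new -> 4 infected
Step 2: +4 new -> 8 infected
Step 3: +4 new -> 12 infected
Step 4: +3 new -> 15 infected
Step 5: +5 new -> 20 infected
Step 6: +5 new -> 25 infected
Step 7: +2 new -> 27 infected
Step 8: +0 new -> 27 infected

Answer: 27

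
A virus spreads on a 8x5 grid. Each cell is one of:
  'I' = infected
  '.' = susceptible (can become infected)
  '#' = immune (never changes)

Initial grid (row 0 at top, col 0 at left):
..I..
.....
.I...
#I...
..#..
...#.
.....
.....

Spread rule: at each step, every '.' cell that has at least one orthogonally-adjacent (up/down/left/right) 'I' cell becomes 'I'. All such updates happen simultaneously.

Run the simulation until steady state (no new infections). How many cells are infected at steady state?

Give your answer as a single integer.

Answer: 37

Derivation:
Step 0 (initial): 3 infected
Step 1: +8 new -> 11 infected
Step 2: +8 new -> 19 infected
Step 3: +7 new -> 26 infected
Step 4: +4 new -> 30 infected
Step 5: +4 new -> 34 infected
Step 6: +2 new -> 36 infected
Step 7: +1 new -> 37 infected
Step 8: +0 new -> 37 infected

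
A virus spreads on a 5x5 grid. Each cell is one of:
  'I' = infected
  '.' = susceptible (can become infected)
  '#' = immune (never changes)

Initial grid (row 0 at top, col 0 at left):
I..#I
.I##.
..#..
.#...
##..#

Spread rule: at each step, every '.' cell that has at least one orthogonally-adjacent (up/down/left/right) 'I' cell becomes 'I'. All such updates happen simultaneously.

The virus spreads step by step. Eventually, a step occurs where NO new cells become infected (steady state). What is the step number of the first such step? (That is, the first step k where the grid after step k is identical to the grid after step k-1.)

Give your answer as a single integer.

Step 0 (initial): 3 infected
Step 1: +4 new -> 7 infected
Step 2: +3 new -> 10 infected
Step 3: +3 new -> 13 infected
Step 4: +1 new -> 14 infected
Step 5: +2 new -> 16 infected
Step 6: +1 new -> 17 infected
Step 7: +0 new -> 17 infected

Answer: 7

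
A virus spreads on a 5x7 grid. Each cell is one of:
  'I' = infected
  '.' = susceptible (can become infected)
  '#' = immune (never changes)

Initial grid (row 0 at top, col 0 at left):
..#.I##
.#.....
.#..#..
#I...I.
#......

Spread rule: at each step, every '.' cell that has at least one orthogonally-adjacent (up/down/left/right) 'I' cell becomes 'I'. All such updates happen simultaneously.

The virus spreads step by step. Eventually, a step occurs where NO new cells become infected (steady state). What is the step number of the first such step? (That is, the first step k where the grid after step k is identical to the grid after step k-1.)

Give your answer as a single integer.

Step 0 (initial): 3 infected
Step 1: +8 new -> 11 infected
Step 2: +8 new -> 19 infected
Step 3: +4 new -> 23 infected
Step 4: +0 new -> 23 infected

Answer: 4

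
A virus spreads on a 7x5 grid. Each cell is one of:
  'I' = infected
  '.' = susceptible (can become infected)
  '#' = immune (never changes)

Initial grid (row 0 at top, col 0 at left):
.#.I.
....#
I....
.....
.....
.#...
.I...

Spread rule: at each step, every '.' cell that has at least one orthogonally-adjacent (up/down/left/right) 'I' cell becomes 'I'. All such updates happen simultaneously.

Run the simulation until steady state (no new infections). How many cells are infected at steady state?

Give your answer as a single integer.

Answer: 32

Derivation:
Step 0 (initial): 3 infected
Step 1: +8 new -> 11 infected
Step 2: +10 new -> 21 infected
Step 3: +7 new -> 28 infected
Step 4: +3 new -> 31 infected
Step 5: +1 new -> 32 infected
Step 6: +0 new -> 32 infected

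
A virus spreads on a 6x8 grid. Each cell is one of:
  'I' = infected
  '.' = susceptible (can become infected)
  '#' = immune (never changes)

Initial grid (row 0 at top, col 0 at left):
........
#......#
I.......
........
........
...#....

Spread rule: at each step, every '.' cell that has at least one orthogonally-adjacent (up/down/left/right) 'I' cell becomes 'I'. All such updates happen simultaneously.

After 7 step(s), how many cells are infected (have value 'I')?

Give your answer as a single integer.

Step 0 (initial): 1 infected
Step 1: +2 new -> 3 infected
Step 2: +4 new -> 7 infected
Step 3: +6 new -> 13 infected
Step 4: +7 new -> 20 infected
Step 5: +6 new -> 26 infected
Step 6: +5 new -> 31 infected
Step 7: +6 new -> 37 infected

Answer: 37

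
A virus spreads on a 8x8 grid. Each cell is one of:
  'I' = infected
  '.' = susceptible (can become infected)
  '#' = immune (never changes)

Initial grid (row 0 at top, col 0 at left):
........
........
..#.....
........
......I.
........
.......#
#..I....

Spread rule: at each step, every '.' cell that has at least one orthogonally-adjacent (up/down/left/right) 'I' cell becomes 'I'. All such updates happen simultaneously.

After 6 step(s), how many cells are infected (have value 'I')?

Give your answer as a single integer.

Answer: 51

Derivation:
Step 0 (initial): 2 infected
Step 1: +7 new -> 9 infected
Step 2: +12 new -> 21 infected
Step 3: +10 new -> 31 infected
Step 4: +9 new -> 40 infected
Step 5: +7 new -> 47 infected
Step 6: +4 new -> 51 infected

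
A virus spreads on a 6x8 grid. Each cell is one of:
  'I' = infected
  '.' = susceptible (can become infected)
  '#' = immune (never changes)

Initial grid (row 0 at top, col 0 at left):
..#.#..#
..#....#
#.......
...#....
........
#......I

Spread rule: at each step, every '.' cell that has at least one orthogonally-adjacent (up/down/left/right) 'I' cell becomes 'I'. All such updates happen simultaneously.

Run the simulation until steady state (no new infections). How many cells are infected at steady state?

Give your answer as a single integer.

Answer: 40

Derivation:
Step 0 (initial): 1 infected
Step 1: +2 new -> 3 infected
Step 2: +3 new -> 6 infected
Step 3: +4 new -> 10 infected
Step 4: +4 new -> 14 infected
Step 5: +5 new -> 19 infected
Step 6: +5 new -> 24 infected
Step 7: +5 new -> 29 infected
Step 8: +4 new -> 33 infected
Step 9: +3 new -> 36 infected
Step 10: +1 new -> 37 infected
Step 11: +2 new -> 39 infected
Step 12: +1 new -> 40 infected
Step 13: +0 new -> 40 infected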